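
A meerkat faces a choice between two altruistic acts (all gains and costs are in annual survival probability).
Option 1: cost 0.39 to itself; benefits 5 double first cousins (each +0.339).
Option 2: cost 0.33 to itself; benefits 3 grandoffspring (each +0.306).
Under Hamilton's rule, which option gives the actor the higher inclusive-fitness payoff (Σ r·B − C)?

Option 1: r to a double first cousin = 0.25.
Option 1: Σ r·B − C = (5·0.25·0.339) − 0.39 = 0.03375.
Option 2: r to a grandoffspring = 0.25.
Option 2: Σ r·B − C = (3·0.25·0.306) − 0.33 = -0.1005.
Option 1 has the higher net inclusive-fitness payoff.

Option 1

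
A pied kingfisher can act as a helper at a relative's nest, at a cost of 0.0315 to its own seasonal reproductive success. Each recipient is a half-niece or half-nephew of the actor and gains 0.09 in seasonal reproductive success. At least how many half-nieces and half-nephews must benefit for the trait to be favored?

r to a half-niece or half-nephew = 1/8 (half-aunt/uncle↔niece/nephew: one path of length 3: r = (1/2)^3 = 1/8).
Hamilton's rule: n·r·B > C  ⇒  n > C/(r·B) = 0.0315/(0.125·0.09) = 2.8.
The smallest integer exceeding 2.8 is 3.

3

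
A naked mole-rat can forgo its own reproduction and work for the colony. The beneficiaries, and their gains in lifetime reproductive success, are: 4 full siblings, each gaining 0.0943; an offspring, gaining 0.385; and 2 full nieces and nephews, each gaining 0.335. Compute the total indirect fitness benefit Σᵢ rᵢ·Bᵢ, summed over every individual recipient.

r to a full sibling = 1/2 (full sibs share both parents — two paths of length 2: r = 2·(1/2)^2 = 1/2).
r to an offspring = 0.5 (one parent–offspring link: r = (1/2)^1 = 1/2).
r to a full niece or nephew = 1/4 (full aunt/uncle↔niece/nephew: two paths of length 3 through the shared grandparent pair: r = 2·(1/2)^3 = 1/4).
Summing one r·B term per recipient: 4·0.5·0.0943 + 1·0.5·0.385 + 2·0.25·0.335 = 0.5486.

0.5486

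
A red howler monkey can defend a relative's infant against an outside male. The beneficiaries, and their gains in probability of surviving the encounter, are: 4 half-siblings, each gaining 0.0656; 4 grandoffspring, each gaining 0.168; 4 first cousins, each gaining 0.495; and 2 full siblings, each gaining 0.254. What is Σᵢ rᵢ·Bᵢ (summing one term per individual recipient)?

r to a half-sibling = 0.25 (half-sibs share one parent — one path of length 2: r = (1/2)^2 = 1/4).
r to a grandoffspring = 0.25 (two parent–offspring links: r = (1/2)^2 = 1/4).
r to a first cousin = 0.125 (first cousins share one grandparent pair — two paths of length 4: r = 2·(1/2)^4 = 1/8).
r to a full sibling = 0.5 (full sibs share both parents — two paths of length 2: r = 2·(1/2)^2 = 1/2).
Summing one r·B term per recipient: 4·0.25·0.0656 + 4·0.25·0.168 + 4·0.125·0.495 + 2·0.5·0.254 = 0.7351.

0.7351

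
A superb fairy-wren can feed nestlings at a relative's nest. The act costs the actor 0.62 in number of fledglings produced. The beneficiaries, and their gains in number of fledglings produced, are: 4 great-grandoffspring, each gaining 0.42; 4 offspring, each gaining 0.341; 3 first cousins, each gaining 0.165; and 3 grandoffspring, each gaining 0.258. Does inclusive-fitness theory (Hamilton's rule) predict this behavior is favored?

Hamilton's rule: the trait is favored when the sum of r·B over every recipient exceeds the actor's cost C.
r to a great-grandoffspring = 0.125 (three parent–offspring links: r = (1/2)^3 = 1/8).
r to an offspring = 1/2 (one parent–offspring link: r = (1/2)^1 = 1/2).
r to a first cousin = 0.125 (first cousins share one grandparent pair — two paths of length 4: r = 2·(1/2)^4 = 1/8).
r to a grandoffspring = 0.25 (two parent–offspring links: r = (1/2)^2 = 1/4).
Summing one r·B term per recipient: 4·0.125·0.42 + 4·0.5·0.341 + 3·0.125·0.165 + 3·0.25·0.258 = 1.147375.
1.147375 > 0.62: the indirect benefit exceeds the cost.

Yes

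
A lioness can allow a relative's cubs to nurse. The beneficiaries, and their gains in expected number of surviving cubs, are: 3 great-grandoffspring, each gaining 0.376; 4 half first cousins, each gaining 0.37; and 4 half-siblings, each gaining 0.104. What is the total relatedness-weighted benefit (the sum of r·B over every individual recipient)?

r to a great-grandoffspring = 0.125 (three parent–offspring links: r = (1/2)^3 = 1/8).
r to a half first cousin = 1/16 (half first cousins share one grandparent — one path of length 4: r = (1/2)^4 = 1/16).
r to a half-sibling = 0.25 (half-sibs share one parent — one path of length 2: r = (1/2)^2 = 1/4).
Summing one r·B term per recipient: 3·0.125·0.376 + 4·0.0625·0.37 + 4·0.25·0.104 = 0.3375.

0.3375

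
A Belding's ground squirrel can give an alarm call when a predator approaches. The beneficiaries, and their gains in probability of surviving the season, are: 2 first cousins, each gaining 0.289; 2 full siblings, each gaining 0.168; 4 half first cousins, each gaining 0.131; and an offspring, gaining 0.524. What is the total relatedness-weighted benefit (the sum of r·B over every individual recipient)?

r to a first cousin = 1/8 (first cousins share one grandparent pair — two paths of length 4: r = 2·(1/2)^4 = 1/8).
r to a full sibling = 1/2 (full sibs share both parents — two paths of length 2: r = 2·(1/2)^2 = 1/2).
r to a half first cousin = 1/16 (half first cousins share one grandparent — one path of length 4: r = (1/2)^4 = 1/16).
r to an offspring = 0.5 (one parent–offspring link: r = (1/2)^1 = 1/2).
Summing one r·B term per recipient: 2·0.125·0.289 + 2·0.5·0.168 + 4·0.0625·0.131 + 1·0.5·0.524 = 0.535.

0.535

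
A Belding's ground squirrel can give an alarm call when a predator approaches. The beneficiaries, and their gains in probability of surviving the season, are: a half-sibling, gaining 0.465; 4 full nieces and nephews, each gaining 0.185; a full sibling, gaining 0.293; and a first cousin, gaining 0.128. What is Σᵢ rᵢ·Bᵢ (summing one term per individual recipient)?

r to a half-sibling = 1/4 (half-sibs share one parent — one path of length 2: r = (1/2)^2 = 1/4).
r to a full niece or nephew = 1/4 (full aunt/uncle↔niece/nephew: two paths of length 3 through the shared grandparent pair: r = 2·(1/2)^3 = 1/4).
r to a full sibling = 0.5 (full sibs share both parents — two paths of length 2: r = 2·(1/2)^2 = 1/2).
r to a first cousin = 1/8 (first cousins share one grandparent pair — two paths of length 4: r = 2·(1/2)^4 = 1/8).
Summing one r·B term per recipient: 1·0.25·0.465 + 4·0.25·0.185 + 1·0.5·0.293 + 1·0.125·0.128 = 0.46375.

0.46375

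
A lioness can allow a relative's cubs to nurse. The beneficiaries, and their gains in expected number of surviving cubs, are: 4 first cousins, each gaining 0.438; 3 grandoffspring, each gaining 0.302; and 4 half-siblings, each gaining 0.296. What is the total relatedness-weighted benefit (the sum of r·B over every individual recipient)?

0.7415

r to a first cousin = 1/8 (first cousins share one grandparent pair — two paths of length 4: r = 2·(1/2)^4 = 1/8).
r to a grandoffspring = 1/4 (two parent–offspring links: r = (1/2)^2 = 1/4).
r to a half-sibling = 1/4 (half-sibs share one parent — one path of length 2: r = (1/2)^2 = 1/4).
Summing one r·B term per recipient: 4·0.125·0.438 + 3·0.25·0.302 + 4·0.25·0.296 = 0.7415.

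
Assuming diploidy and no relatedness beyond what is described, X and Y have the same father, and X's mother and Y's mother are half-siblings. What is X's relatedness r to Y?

0.3125

Relatedness sums over independent paths through distinct common ancestors.
X and Y are related in two ways: half-sibs through their shared father (r = 1/4) and half first cousins through their mothers (r = 1/16).
r = 1/4 + 1/16 = 0.3125.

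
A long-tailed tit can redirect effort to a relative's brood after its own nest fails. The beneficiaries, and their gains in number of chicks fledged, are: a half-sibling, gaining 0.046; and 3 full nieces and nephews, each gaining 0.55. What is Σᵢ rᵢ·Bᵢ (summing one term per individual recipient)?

r to a half-sibling = 1/4 (half-sibs share one parent — one path of length 2: r = (1/2)^2 = 1/4).
r to a full niece or nephew = 1/4 (full aunt/uncle↔niece/nephew: two paths of length 3 through the shared grandparent pair: r = 2·(1/2)^3 = 1/4).
Summing one r·B term per recipient: 1·0.25·0.046 + 3·0.25·0.55 = 0.424.

0.424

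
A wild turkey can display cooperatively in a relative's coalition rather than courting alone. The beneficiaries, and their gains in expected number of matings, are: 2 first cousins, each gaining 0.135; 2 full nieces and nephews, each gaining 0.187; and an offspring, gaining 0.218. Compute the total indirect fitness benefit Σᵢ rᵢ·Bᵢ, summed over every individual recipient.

0.23625

r to a first cousin = 0.125 (first cousins share one grandparent pair — two paths of length 4: r = 2·(1/2)^4 = 1/8).
r to a full niece or nephew = 1/4 (full aunt/uncle↔niece/nephew: two paths of length 3 through the shared grandparent pair: r = 2·(1/2)^3 = 1/4).
r to an offspring = 0.5 (one parent–offspring link: r = (1/2)^1 = 1/2).
Summing one r·B term per recipient: 2·0.125·0.135 + 2·0.25·0.187 + 1·0.5·0.218 = 0.23625.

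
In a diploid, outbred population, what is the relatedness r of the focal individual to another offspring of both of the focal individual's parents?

0.5

Each parent–offspring link contributes a factor of 1/2, and independent paths through distinct common ancestors add.
Full sibs share both parents — two paths of length 2: r = 2·(1/2)^2 = 1/2.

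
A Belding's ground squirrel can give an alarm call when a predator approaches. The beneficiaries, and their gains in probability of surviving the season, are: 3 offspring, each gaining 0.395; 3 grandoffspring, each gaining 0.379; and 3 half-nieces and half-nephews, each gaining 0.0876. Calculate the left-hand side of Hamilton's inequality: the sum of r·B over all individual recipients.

0.9096

r to an offspring = 0.5 (one parent–offspring link: r = (1/2)^1 = 1/2).
r to a grandoffspring = 0.25 (two parent–offspring links: r = (1/2)^2 = 1/4).
r to a half-niece or half-nephew = 1/8 (half-aunt/uncle↔niece/nephew: one path of length 3: r = (1/2)^3 = 1/8).
Summing one r·B term per recipient: 3·0.5·0.395 + 3·0.25·0.379 + 3·0.125·0.0876 = 0.9096.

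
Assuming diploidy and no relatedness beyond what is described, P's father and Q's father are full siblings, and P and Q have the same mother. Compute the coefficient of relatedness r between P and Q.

Relatedness sums over independent paths through distinct common ancestors.
P and Q are related in two ways: first cousins through their fathers (r = 1/8) and half-sibs through their shared mother (r = 1/4).
r = 1/8 + 1/4 = 3/8 = 0.375.

0.375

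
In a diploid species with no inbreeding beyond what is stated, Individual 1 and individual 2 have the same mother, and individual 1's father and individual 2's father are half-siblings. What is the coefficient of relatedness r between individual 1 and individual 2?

0.3125

Relatedness sums over independent paths through distinct common ancestors.
Individual 1 and individual 2 are related in two ways: half-sibs through their shared mother (r = 1/4) and half first cousins through their fathers (r = 1/16).
r = 1/4 + 1/16 = 5/16 = 0.3125.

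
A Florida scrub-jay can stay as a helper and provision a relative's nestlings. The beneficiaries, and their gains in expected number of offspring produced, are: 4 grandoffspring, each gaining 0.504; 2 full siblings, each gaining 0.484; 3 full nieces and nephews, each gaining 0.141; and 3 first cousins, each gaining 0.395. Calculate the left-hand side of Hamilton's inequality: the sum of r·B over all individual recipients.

r to a grandoffspring = 1/4 (two parent–offspring links: r = (1/2)^2 = 1/4).
r to a full sibling = 0.5 (full sibs share both parents — two paths of length 2: r = 2·(1/2)^2 = 1/2).
r to a full niece or nephew = 1/4 (full aunt/uncle↔niece/nephew: two paths of length 3 through the shared grandparent pair: r = 2·(1/2)^3 = 1/4).
r to a first cousin = 1/8 (first cousins share one grandparent pair — two paths of length 4: r = 2·(1/2)^4 = 1/8).
Summing one r·B term per recipient: 4·0.25·0.504 + 2·0.5·0.484 + 3·0.25·0.141 + 3·0.125·0.395 = 1.241875.

1.241875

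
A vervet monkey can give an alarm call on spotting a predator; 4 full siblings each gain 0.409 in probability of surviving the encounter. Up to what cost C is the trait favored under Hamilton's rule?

r to a full sibling = 1/2 (full sibs share both parents — two paths of length 2: r = 2·(1/2)^2 = 1/2).
Hamilton's rule: n·r·B > C, so the trait is favored while C < n·r·B = 4·0.5·0.409 = 0.818.

0.818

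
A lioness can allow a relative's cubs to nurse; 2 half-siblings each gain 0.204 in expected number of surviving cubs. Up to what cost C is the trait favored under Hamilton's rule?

r to a half-sibling = 0.25 (half-sibs share one parent — one path of length 2: r = (1/2)^2 = 1/4).
Hamilton's rule: n·r·B > C, so the trait is favored while C < n·r·B = 2·0.25·0.204 = 0.102.

0.102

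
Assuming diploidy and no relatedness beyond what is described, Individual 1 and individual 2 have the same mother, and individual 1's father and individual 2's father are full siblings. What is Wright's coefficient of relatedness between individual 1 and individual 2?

0.375

With two independent routes of shared ancestry, r is the sum of the two contributions.
Individual 1 and individual 2 are related in two ways: half-sibs through their shared mother (r = 1/4) and first cousins through their fathers (r = 1/8).
r = 1/4 + 1/8 = 3/8 = 0.375.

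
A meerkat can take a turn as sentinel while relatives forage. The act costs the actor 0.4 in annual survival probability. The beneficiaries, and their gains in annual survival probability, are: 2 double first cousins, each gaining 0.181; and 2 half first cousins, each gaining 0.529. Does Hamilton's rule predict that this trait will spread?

Hamilton's rule: the trait is favored when the sum of r·B over every recipient exceeds the actor's cost C.
r to a double first cousin = 1/4 (double first cousins share both grandparent pairs — four paths of length 4: r = 4·(1/2)^4 = 1/4).
r to a half first cousin = 0.0625 (half first cousins share one grandparent — one path of length 4: r = (1/2)^4 = 1/16).
Summing one r·B term per recipient: 2·0.25·0.181 + 2·0.0625·0.529 = 0.156625.
0.156625 < 0.4: the indirect benefit is less than the cost.

No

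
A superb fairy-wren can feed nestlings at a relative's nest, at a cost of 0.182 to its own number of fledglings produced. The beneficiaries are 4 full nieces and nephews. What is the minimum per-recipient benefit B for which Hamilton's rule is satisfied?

r to a full niece or nephew = 0.25 (full aunt/uncle↔niece/nephew: two paths of length 3 through the shared grandparent pair: r = 2·(1/2)^3 = 1/4).
Hamilton's rule with n recipients of equal r: n·r·B > C, so B > C/(n·r) = 0.182/(4·0.25) = 0.182.

0.182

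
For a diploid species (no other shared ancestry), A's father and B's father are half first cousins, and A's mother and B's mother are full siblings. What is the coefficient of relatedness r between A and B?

Relatedness sums over independent paths through distinct common ancestors.
A and B are related in two ways: half second cousins through their fathers (r = 1/64) and first cousins through their mothers (r = 1/8).
r = 1/64 + 1/8 = 0.140625.

0.140625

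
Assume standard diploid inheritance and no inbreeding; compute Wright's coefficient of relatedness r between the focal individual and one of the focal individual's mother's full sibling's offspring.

Each parent–offspring link contributes a factor of 1/2, and independent paths through distinct common ancestors add.
First cousins share one grandparent pair — two paths of length 4: r = 2·(1/2)^4 = 1/8.

0.125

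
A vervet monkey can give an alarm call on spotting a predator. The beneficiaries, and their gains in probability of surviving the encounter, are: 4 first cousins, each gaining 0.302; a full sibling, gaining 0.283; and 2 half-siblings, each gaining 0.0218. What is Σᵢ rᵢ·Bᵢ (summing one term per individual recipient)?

r to a first cousin = 0.125 (first cousins share one grandparent pair — two paths of length 4: r = 2·(1/2)^4 = 1/8).
r to a full sibling = 1/2 (full sibs share both parents — two paths of length 2: r = 2·(1/2)^2 = 1/2).
r to a half-sibling = 0.25 (half-sibs share one parent — one path of length 2: r = (1/2)^2 = 1/4).
Summing one r·B term per recipient: 4·0.125·0.302 + 1·0.5·0.283 + 2·0.25·0.0218 = 0.3034.

0.3034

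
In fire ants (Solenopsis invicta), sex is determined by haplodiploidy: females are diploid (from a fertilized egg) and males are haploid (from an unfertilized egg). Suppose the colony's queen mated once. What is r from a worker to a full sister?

Haplodiploid full sisters inherit their father's entire haploid genome identically (contributing 1/2) and on average half of their mother's contribution (1/2 · 1/2 = 1/4); r = 1/2 + 1/4 = 3/4.

0.75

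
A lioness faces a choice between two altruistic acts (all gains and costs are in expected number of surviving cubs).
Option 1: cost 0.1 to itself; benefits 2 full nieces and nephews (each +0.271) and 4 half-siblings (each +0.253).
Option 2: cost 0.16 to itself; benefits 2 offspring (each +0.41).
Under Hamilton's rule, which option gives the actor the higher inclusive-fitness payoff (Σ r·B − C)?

Option 1: r to a full niece or nephew = 0.25.
Option 1: r to a half-sibling = 0.25.
Option 1: Σ r·B − C = (2·0.25·0.271 + 4·0.25·0.253) − 0.1 = 0.2885.
Option 2: r to an offspring = 0.5.
Option 2: Σ r·B − C = (2·0.5·0.41) − 0.16 = 0.25.
Option 1 has the higher net inclusive-fitness payoff.

Option 1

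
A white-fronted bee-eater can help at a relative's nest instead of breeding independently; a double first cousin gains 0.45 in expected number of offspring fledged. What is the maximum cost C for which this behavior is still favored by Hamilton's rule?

r to a double first cousin = 0.25 (double first cousins share both grandparent pairs — four paths of length 4: r = 4·(1/2)^4 = 1/4).
Hamilton's rule: n·r·B > C, so the trait is favored while C < n·r·B = 1·0.25·0.45 = 0.1125.

0.1125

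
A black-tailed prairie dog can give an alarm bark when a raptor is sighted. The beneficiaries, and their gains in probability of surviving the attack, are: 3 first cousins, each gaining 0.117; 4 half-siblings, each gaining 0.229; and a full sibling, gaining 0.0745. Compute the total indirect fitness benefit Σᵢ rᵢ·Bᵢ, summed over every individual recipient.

r to a first cousin = 0.125 (first cousins share one grandparent pair — two paths of length 4: r = 2·(1/2)^4 = 1/8).
r to a half-sibling = 1/4 (half-sibs share one parent — one path of length 2: r = (1/2)^2 = 1/4).
r to a full sibling = 0.5 (full sibs share both parents — two paths of length 2: r = 2·(1/2)^2 = 1/2).
Summing one r·B term per recipient: 3·0.125·0.117 + 4·0.25·0.229 + 1·0.5·0.0745 = 0.310125.

0.310125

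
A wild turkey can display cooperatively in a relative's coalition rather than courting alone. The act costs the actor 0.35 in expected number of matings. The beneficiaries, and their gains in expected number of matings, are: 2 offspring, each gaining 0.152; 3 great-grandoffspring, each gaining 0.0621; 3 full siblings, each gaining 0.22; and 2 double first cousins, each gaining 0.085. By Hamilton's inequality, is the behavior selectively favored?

Yes

Hamilton's rule: the trait is favored when the sum of r·B over every recipient exceeds the actor's cost C.
r to an offspring = 0.5 (one parent–offspring link: r = (1/2)^1 = 1/2).
r to a great-grandoffspring = 0.125 (three parent–offspring links: r = (1/2)^3 = 1/8).
r to a full sibling = 0.5 (full sibs share both parents — two paths of length 2: r = 2·(1/2)^2 = 1/2).
r to a double first cousin = 1/4 (double first cousins share both grandparent pairs — four paths of length 4: r = 4·(1/2)^4 = 1/4).
Summing one r·B term per recipient: 2·0.5·0.152 + 3·0.125·0.0621 + 3·0.5·0.22 + 2·0.25·0.085 = 0.5477875.
0.5477875 > 0.35: the indirect benefit exceeds the cost.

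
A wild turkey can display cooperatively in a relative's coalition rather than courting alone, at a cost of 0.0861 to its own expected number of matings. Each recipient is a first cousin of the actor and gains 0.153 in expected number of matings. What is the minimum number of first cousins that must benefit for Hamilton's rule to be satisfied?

r to a first cousin = 0.125 (first cousins share one grandparent pair — two paths of length 4: r = 2·(1/2)^4 = 1/8).
Hamilton's rule: n·r·B > C  ⇒  n > C/(r·B) = 0.0861/(0.125·0.153) = 4.502.
The smallest integer exceeding 4.502 is 5.

5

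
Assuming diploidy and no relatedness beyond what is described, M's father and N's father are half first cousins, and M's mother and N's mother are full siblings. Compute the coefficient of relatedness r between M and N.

0.140625

With two independent routes of shared ancestry, r is the sum of the two contributions.
M and N are related in two ways: half second cousins through their fathers (r = 1/64) and first cousins through their mothers (r = 1/8).
r = 1/64 + 1/8 = 0.140625.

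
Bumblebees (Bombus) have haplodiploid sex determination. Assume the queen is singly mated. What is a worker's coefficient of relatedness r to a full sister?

0.75

Haplodiploid full sisters inherit their father's entire haploid genome identically (contributing 1/2) and on average half of their mother's contribution (1/2 · 1/2 = 1/4); r = 1/2 + 1/4 = 3/4.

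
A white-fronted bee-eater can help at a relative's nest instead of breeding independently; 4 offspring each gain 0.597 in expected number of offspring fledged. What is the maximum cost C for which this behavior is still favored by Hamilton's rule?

r to an offspring = 0.5 (one parent–offspring link: r = (1/2)^1 = 1/2).
Hamilton's rule: n·r·B > C, so the trait is favored while C < n·r·B = 4·0.5·0.597 = 1.194.

1.194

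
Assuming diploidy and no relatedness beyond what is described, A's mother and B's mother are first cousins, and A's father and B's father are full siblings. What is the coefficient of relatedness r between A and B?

Relatedness sums over independent paths through distinct common ancestors.
A and B are related in two ways: second cousins through their mothers (r = 1/32) and first cousins through their fathers (r = 1/8).
r = 1/32 + 1/8 = 5/32 = 0.15625.

0.15625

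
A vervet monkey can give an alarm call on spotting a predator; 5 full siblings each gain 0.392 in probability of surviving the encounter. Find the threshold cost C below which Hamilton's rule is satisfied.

0.98

r to a full sibling = 1/2 (full sibs share both parents — two paths of length 2: r = 2·(1/2)^2 = 1/2).
Hamilton's rule: n·r·B > C, so the trait is favored while C < n·r·B = 5·0.5·0.392 = 0.98.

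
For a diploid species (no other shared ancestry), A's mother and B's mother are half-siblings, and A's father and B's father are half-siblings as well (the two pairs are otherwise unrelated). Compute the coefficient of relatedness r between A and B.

Relatedness sums over independent paths through distinct common ancestors.
A and B are related in two ways: half first cousins through their mothers (r = 1/16) and half first cousins through their fathers (r = 1/16).
r = 1/16 + 1/16 = 0.125.

0.125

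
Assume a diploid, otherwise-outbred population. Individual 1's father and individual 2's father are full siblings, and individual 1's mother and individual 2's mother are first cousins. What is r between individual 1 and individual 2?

0.15625

Wright's path rule: contributions from independent ancestry routes add.
Individual 1 and individual 2 are related in two ways: first cousins through their fathers (r = 1/8) and second cousins through their mothers (r = 1/32).
r = 1/8 + 1/32 = 0.15625.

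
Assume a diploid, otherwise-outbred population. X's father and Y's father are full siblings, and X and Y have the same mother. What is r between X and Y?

0.375

Wright's path rule: contributions from independent ancestry routes add.
X and Y are related in two ways: first cousins through their fathers (r = 1/8) and half-sibs through their shared mother (r = 1/4).
r = 1/8 + 1/4 = 3/8 = 0.375.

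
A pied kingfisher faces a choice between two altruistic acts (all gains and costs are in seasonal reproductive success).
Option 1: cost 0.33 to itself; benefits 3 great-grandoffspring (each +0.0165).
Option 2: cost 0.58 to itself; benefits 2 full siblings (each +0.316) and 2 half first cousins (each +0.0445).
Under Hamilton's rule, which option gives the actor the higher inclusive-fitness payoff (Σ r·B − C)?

Option 1: r to a great-grandoffspring = 0.125.
Option 1: Σ r·B − C = (3·0.125·0.0165) − 0.33 = -0.3238125.
Option 2: r to a full sibling = 0.5.
Option 2: r to a half first cousin = 0.0625.
Option 2: Σ r·B − C = (2·0.5·0.316 + 2·0.0625·0.0445) − 0.58 = -0.2584375.
Option 2 has the higher net inclusive-fitness payoff.

Option 2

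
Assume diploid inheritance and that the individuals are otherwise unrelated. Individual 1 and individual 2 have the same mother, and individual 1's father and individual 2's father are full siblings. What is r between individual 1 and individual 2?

0.375

With two independent routes of shared ancestry, r is the sum of the two contributions.
Individual 1 and individual 2 are related in two ways: half-sibs through their shared mother (r = 1/4) and first cousins through their fathers (r = 1/8).
r = 1/4 + 1/8 = 0.375.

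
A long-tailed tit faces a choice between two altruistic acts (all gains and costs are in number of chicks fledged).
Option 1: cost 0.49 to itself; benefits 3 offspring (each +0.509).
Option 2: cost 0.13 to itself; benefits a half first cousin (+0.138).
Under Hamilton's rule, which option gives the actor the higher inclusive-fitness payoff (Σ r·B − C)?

Option 1: r to an offspring = 0.5.
Option 1: Σ r·B − C = (3·0.5·0.509) − 0.49 = 0.2735.
Option 2: r to a half first cousin = 0.0625.
Option 2: Σ r·B − C = (1·0.0625·0.138) − 0.13 = -0.121375.
Option 1 has the higher net inclusive-fitness payoff.

Option 1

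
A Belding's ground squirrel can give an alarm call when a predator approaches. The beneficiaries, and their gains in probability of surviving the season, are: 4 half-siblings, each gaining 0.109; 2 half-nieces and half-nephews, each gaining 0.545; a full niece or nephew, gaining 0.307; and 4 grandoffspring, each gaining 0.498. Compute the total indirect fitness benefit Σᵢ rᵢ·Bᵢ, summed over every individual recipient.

r to a half-sibling = 1/4 (half-sibs share one parent — one path of length 2: r = (1/2)^2 = 1/4).
r to a half-niece or half-nephew = 0.125 (half-aunt/uncle↔niece/nephew: one path of length 3: r = (1/2)^3 = 1/8).
r to a full niece or nephew = 0.25 (full aunt/uncle↔niece/nephew: two paths of length 3 through the shared grandparent pair: r = 2·(1/2)^3 = 1/4).
r to a grandoffspring = 0.25 (two parent–offspring links: r = (1/2)^2 = 1/4).
Summing one r·B term per recipient: 4·0.25·0.109 + 2·0.125·0.545 + 1·0.25·0.307 + 4·0.25·0.498 = 0.82.

0.82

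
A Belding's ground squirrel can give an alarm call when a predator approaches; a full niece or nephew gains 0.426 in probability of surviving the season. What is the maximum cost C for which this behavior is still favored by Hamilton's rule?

0.1065

r to a full niece or nephew = 1/4 (full aunt/uncle↔niece/nephew: two paths of length 3 through the shared grandparent pair: r = 2·(1/2)^3 = 1/4).
Hamilton's rule: n·r·B > C, so the trait is favored while C < n·r·B = 1·0.25·0.426 = 0.1065.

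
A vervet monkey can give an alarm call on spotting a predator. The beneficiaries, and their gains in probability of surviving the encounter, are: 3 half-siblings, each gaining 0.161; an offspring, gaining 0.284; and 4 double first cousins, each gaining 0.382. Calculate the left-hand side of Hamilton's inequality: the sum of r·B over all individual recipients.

r to a half-sibling = 0.25 (half-sibs share one parent — one path of length 2: r = (1/2)^2 = 1/4).
r to an offspring = 0.5 (one parent–offspring link: r = (1/2)^1 = 1/2).
r to a double first cousin = 1/4 (double first cousins share both grandparent pairs — four paths of length 4: r = 4·(1/2)^4 = 1/4).
Summing one r·B term per recipient: 3·0.25·0.161 + 1·0.5·0.284 + 4·0.25·0.382 = 0.64475.

0.64475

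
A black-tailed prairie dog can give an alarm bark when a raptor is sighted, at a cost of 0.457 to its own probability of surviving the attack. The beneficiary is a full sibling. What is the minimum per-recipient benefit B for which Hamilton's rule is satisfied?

r to a full sibling = 0.5 (full sibs share both parents — two paths of length 2: r = 2·(1/2)^2 = 1/2).
Hamilton's rule with n recipients of equal r: n·r·B > C, so B > C/(n·r) = 0.457/(1·0.5) = 0.914.

0.914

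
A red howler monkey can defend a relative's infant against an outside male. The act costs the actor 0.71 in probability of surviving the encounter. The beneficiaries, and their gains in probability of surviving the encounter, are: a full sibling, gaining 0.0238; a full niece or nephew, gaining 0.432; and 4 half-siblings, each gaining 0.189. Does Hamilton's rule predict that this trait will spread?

Hamilton's rule: the trait is favored when the sum of r·B over every recipient exceeds the actor's cost C.
r to a full sibling = 1/2 (full sibs share both parents — two paths of length 2: r = 2·(1/2)^2 = 1/2).
r to a full niece or nephew = 0.25 (full aunt/uncle↔niece/nephew: two paths of length 3 through the shared grandparent pair: r = 2·(1/2)^3 = 1/4).
r to a half-sibling = 1/4 (half-sibs share one parent — one path of length 2: r = (1/2)^2 = 1/4).
Summing one r·B term per recipient: 1·0.5·0.0238 + 1·0.25·0.432 + 4·0.25·0.189 = 0.3089.
0.3089 < 0.71: the indirect benefit is less than the cost.

No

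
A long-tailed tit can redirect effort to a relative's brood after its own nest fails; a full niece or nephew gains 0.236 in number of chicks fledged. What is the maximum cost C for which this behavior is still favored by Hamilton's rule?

r to a full niece or nephew = 1/4 (full aunt/uncle↔niece/nephew: two paths of length 3 through the shared grandparent pair: r = 2·(1/2)^3 = 1/4).
Hamilton's rule: n·r·B > C, so the trait is favored while C < n·r·B = 1·0.25·0.236 = 0.059.

0.059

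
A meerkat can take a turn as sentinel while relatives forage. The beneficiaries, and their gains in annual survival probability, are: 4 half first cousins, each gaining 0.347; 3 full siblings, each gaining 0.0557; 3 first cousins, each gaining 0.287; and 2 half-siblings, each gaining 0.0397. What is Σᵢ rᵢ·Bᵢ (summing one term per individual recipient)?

r to a half first cousin = 0.0625 (half first cousins share one grandparent — one path of length 4: r = (1/2)^4 = 1/16).
r to a full sibling = 0.5 (full sibs share both parents — two paths of length 2: r = 2·(1/2)^2 = 1/2).
r to a first cousin = 1/8 (first cousins share one grandparent pair — two paths of length 4: r = 2·(1/2)^4 = 1/8).
r to a half-sibling = 0.25 (half-sibs share one parent — one path of length 2: r = (1/2)^2 = 1/4).
Summing one r·B term per recipient: 4·0.0625·0.347 + 3·0.5·0.0557 + 3·0.125·0.287 + 2·0.25·0.0397 = 0.297775.

0.297775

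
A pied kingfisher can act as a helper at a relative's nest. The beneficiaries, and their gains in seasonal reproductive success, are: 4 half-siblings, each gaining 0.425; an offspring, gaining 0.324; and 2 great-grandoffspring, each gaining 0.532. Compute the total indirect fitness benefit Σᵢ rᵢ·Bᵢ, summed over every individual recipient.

r to a half-sibling = 0.25 (half-sibs share one parent — one path of length 2: r = (1/2)^2 = 1/4).
r to an offspring = 1/2 (one parent–offspring link: r = (1/2)^1 = 1/2).
r to a great-grandoffspring = 1/8 (three parent–offspring links: r = (1/2)^3 = 1/8).
Summing one r·B term per recipient: 4·0.25·0.425 + 1·0.5·0.324 + 2·0.125·0.532 = 0.72.

0.72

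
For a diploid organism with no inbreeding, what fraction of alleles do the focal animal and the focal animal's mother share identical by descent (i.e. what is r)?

0.5

Each parent–offspring link contributes a factor of 1/2, and independent paths through distinct common ancestors add.
One parent–offspring link: r = (1/2)^1 = 1/2.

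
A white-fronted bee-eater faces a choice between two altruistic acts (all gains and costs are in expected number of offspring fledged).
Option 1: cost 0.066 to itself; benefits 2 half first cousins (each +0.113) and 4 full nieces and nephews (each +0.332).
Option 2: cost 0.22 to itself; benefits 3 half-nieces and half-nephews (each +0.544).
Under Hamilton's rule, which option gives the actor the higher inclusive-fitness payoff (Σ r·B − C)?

Option 1: r to a half first cousin = 0.0625.
Option 1: r to a full niece or nephew = 0.25.
Option 1: Σ r·B − C = (2·0.0625·0.113 + 4·0.25·0.332) − 0.066 = 0.280125.
Option 2: r to a half-niece or half-nephew = 0.125.
Option 2: Σ r·B − C = (3·0.125·0.544) − 0.22 = -0.016.
Option 1 has the higher net inclusive-fitness payoff.

Option 1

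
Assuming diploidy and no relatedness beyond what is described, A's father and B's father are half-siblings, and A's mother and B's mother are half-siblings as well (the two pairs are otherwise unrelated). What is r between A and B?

Independent pedigree routes through distinct common ancestors add.
A and B are related in two ways: half first cousins through their fathers (r = 1/16) and half first cousins through their mothers (r = 1/16).
r = 1/16 + 1/16 = 0.125.

0.125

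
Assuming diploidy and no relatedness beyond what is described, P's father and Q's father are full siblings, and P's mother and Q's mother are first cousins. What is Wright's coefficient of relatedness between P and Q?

0.15625

With two independent routes of shared ancestry, r is the sum of the two contributions.
P and Q are related in two ways: first cousins through their fathers (r = 1/8) and second cousins through their mothers (r = 1/32).
r = 1/8 + 1/32 = 0.15625.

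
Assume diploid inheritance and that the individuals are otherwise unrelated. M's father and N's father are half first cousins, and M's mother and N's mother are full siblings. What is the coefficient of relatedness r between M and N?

0.140625

Wright's path rule: contributions from independent ancestry routes add.
M and N are related in two ways: half second cousins through their fathers (r = 1/64) and first cousins through their mothers (r = 1/8).
r = 1/64 + 1/8 = 9/64 = 0.140625.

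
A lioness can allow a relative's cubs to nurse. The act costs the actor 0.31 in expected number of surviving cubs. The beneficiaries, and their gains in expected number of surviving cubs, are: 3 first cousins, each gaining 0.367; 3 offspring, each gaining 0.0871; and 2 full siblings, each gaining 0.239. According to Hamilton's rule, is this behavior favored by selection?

Hamilton's rule: the trait is favored when the sum of r·B over every recipient exceeds the actor's cost C.
r to a first cousin = 1/8 (first cousins share one grandparent pair — two paths of length 4: r = 2·(1/2)^4 = 1/8).
r to an offspring = 1/2 (one parent–offspring link: r = (1/2)^1 = 1/2).
r to a full sibling = 1/2 (full sibs share both parents — two paths of length 2: r = 2·(1/2)^2 = 1/2).
Summing one r·B term per recipient: 3·0.125·0.367 + 3·0.5·0.0871 + 2·0.5·0.239 = 0.507275.
0.507275 > 0.31: the indirect benefit exceeds the cost.

Yes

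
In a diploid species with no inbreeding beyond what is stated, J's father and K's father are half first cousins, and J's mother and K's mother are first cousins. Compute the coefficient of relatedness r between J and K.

0.046875

Wright's path rule: contributions from independent ancestry routes add.
J and K are related in two ways: half second cousins through their fathers (r = 1/64) and second cousins through their mothers (r = 1/32).
r = 1/64 + 1/32 = 3/64 = 0.046875.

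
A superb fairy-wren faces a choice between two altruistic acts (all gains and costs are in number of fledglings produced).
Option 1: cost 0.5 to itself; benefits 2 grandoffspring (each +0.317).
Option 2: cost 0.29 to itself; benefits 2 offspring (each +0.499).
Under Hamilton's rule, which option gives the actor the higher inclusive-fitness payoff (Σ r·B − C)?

Option 2

Option 1: r to a grandoffspring = 0.25.
Option 1: Σ r·B − C = (2·0.25·0.317) − 0.5 = -0.3415.
Option 2: r to an offspring = 0.5.
Option 2: Σ r·B − C = (2·0.5·0.499) − 0.29 = 0.209.
Option 2 has the higher net inclusive-fitness payoff.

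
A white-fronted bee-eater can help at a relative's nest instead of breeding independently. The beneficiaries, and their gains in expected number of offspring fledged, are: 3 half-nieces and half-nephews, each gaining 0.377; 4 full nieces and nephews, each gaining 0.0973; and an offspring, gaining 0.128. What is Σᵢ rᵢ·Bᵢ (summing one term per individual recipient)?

r to a half-niece or half-nephew = 0.125 (half-aunt/uncle↔niece/nephew: one path of length 3: r = (1/2)^3 = 1/8).
r to a full niece or nephew = 1/4 (full aunt/uncle↔niece/nephew: two paths of length 3 through the shared grandparent pair: r = 2·(1/2)^3 = 1/4).
r to an offspring = 1/2 (one parent–offspring link: r = (1/2)^1 = 1/2).
Summing one r·B term per recipient: 3·0.125·0.377 + 4·0.25·0.0973 + 1·0.5·0.128 = 0.302675.

0.302675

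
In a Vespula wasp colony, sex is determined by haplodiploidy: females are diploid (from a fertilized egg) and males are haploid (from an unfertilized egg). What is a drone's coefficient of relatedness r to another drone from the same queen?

Haploid brothers each carry a random half of the queen's diploid genome, so on average they share half: r = 1/2.

0.5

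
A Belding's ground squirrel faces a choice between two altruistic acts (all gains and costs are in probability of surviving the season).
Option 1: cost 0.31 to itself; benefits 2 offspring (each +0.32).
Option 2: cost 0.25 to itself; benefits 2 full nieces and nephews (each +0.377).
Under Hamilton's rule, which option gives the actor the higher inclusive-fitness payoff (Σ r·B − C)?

Option 1

Option 1: r to an offspring = 0.5.
Option 1: Σ r·B − C = (2·0.5·0.32) − 0.31 = 0.01.
Option 2: r to a full niece or nephew = 0.25.
Option 2: Σ r·B − C = (2·0.25·0.377) − 0.25 = -0.0615.
Option 1 has the higher net inclusive-fitness payoff.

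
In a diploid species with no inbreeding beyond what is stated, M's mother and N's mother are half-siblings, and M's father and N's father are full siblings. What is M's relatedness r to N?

0.1875

Relatedness sums over independent paths through distinct common ancestors.
M and N are related in two ways: half first cousins through their mothers (r = 1/16) and first cousins through their fathers (r = 1/8).
r = 1/16 + 1/8 = 3/16 = 0.1875.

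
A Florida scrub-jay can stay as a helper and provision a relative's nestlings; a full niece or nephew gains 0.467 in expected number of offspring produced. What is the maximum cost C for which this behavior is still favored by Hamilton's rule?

r to a full niece or nephew = 1/4 (full aunt/uncle↔niece/nephew: two paths of length 3 through the shared grandparent pair: r = 2·(1/2)^3 = 1/4).
Hamilton's rule: n·r·B > C, so the trait is favored while C < n·r·B = 1·0.25·0.467 = 0.11675.

0.11675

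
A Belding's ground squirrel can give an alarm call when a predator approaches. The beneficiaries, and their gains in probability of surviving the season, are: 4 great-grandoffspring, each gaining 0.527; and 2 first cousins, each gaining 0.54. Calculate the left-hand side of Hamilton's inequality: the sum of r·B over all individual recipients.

r to a great-grandoffspring = 0.125 (three parent–offspring links: r = (1/2)^3 = 1/8).
r to a first cousin = 1/8 (first cousins share one grandparent pair — two paths of length 4: r = 2·(1/2)^4 = 1/8).
Summing one r·B term per recipient: 4·0.125·0.527 + 2·0.125·0.54 = 0.3985.

0.3985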